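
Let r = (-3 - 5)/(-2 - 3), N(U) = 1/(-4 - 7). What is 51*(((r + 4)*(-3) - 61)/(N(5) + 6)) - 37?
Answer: -230254/325 ≈ -708.47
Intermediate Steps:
N(U) = -1/11 (N(U) = 1/(-11) = -1/11)
r = 8/5 (r = -8/(-5) = -8*(-1/5) = 8/5 ≈ 1.6000)
51*(((r + 4)*(-3) - 61)/(N(5) + 6)) - 37 = 51*(((8/5 + 4)*(-3) - 61)/(-1/11 + 6)) - 37 = 51*(((28/5)*(-3) - 61)/(65/11)) - 37 = 51*((-84/5 - 61)*(11/65)) - 37 = 51*(-389/5*11/65) - 37 = 51*(-4279/325) - 37 = -218229/325 - 37 = -230254/325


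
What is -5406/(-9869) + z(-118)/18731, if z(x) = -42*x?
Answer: 150170550/184856239 ≈ 0.81236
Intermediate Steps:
-5406/(-9869) + z(-118)/18731 = -5406/(-9869) - 42*(-118)/18731 = -5406*(-1/9869) + 4956*(1/18731) = 5406/9869 + 4956/18731 = 150170550/184856239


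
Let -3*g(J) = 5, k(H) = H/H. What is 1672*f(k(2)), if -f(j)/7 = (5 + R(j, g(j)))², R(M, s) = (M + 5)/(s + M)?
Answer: -187264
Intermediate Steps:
k(H) = 1
g(J) = -5/3 (g(J) = -⅓*5 = -5/3)
R(M, s) = (5 + M)/(M + s)
f(j) = -7*(5 + (5 + j)/(-5/3 + j))² (f(j) = -7*(5 + (5 + j)/(j - 5/3))² = -7*(5 + (5 + j)/(-5/3 + j))²)
1672*f(k(2)) = 1672*(-28*(-5 + 9*1)²/(-5 + 3*1)²) = 1672*(-28*(-5 + 9)²/(-5 + 3)²) = 1672*(-28*4²/(-2)²) = 1672*(-28*¼*16) = 1672*(-112) = -187264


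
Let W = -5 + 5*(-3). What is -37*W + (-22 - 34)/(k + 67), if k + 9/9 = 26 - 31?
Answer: 45084/61 ≈ 739.08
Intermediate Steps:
k = -6 (k = -1 + (26 - 31) = -1 - 5 = -6)
W = -20 (W = -5 - 15 = -20)
-37*W + (-22 - 34)/(k + 67) = -37*(-20) + (-22 - 34)/(-6 + 67) = 740 - 56/61 = 45084/61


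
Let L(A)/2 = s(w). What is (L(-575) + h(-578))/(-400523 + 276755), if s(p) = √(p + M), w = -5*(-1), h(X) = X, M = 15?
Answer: 289/61884 - √5/30942 ≈ 0.0045978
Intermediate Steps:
w = 5
s(p) = √(15 + p) (s(p) = √(p + 15) = √(15 + p))
L(A) = 4*√5 (L(A) = 2*√(15 + 5) = 2*√20 = 2*(2*√5) = 4*√5)
(L(-575) + h(-578))/(-400523 + 276755) = (4*√5 - 578)/(-400523 + 276755) = (-578 + 4*√5)/(-123768) = (-578 + 4*√5)*(-1/123768) = 289/61884 - √5/30942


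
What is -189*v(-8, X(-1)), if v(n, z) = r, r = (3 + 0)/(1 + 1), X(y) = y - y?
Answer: -567/2 ≈ -283.50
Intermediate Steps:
X(y) = 0
r = 3/2 ≈ 1.5000
v(n, z) = 3/2
-189*v(-8, X(-1)) = -189*3/2 = -567/2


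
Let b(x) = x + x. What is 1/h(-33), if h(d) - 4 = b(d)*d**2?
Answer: -1/71870 ≈ -1.3914e-5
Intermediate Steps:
b(x) = 2*x
h(d) = 4 + 2*d**3 (h(d) = 4 + (2*d)*d**2 = 4 + 2*d**3)
1/h(-33) = 1/(4 + 2*(-33)**3) = 1/(4 + 2*(-35937)) = 1/(4 - 71874) = 1/(-71870) = -1/71870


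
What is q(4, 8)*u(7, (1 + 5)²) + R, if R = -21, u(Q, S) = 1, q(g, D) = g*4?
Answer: -5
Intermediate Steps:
q(g, D) = 4*g
q(4, 8)*u(7, (1 + 5)²) + R = (4*4)*1 - 21 = 16*1 - 21 = 16 - 21 = -5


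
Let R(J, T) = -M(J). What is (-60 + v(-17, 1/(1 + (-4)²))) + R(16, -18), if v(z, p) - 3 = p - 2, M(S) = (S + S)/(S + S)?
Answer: -1019/17 ≈ -59.941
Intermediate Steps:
M(S) = 1 (M(S) = (2*S)/((2*S)) = (2*S)*(1/(2*S)) = 1)
R(J, T) = -1 (R(J, T) = -1*1 = -1)
v(z, p) = 1 + p (v(z, p) = 3 + (p - 2) = 3 + (-2 + p) = 1 + p)
(-60 + v(-17, 1/(1 + (-4)²))) + R(16, -18) = (-60 + (1 + 1/(1 + (-4)²))) - 1 = (-60 + (1 + 1/(1 + 16))) - 1 = (-60 + (1 + 1/17)) - 1 = (-60 + 18/17) - 1 = -1002/17 - 1 = -1019/17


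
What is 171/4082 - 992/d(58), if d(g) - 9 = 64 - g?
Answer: -4046779/61230 ≈ -66.091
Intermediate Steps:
d(g) = 73 - g (d(g) = 9 + (64 - g) = 73 - g)
171/4082 - 992/d(58) = 171/4082 - 992/(73 - 1*58) = 171*(1/4082) - 992/(73 - 58) = 171/4082 - 992/15 = -4046779/61230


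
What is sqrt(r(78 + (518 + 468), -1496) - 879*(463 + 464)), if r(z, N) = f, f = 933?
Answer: 10*I*sqrt(8139) ≈ 902.16*I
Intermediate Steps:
r(z, N) = 933
sqrt(r(78 + (518 + 468), -1496) - 879*(463 + 464)) = sqrt(933 - 879*(463 + 464)) = sqrt(933 - 879*927) = sqrt(933 - 814833) = sqrt(-813900) = 10*I*sqrt(8139)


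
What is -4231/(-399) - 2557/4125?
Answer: 1825848/182875 ≈ 9.9841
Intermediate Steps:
-4231/(-399) - 2557/4125 = -4231*(-1/399) - 2557*1/4125 = 4231/399 - 2557/4125 = 1825848/182875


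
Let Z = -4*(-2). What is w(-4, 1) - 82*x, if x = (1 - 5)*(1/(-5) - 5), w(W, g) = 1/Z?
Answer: -68219/40 ≈ -1705.5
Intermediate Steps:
Z = 8
w(W, g) = 1/8
x = 104/5 (x = -4*(-1/5 - 5) = -4*(-26/5) = 104/5 ≈ 20.800)
w(-4, 1) - 82*x = 1/8 - 82*104/5 = 1/8 - 8528/5 = -68219/40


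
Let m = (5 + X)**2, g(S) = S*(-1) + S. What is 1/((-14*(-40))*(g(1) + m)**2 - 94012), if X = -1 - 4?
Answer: -1/94012 ≈ -1.0637e-5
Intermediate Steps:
X = -5
g(S) = 0 (g(S) = -S + S = 0)
m = 0 (m = (5 - 5)**2 = 0**2 = 0)
1/((-14*(-40))*(g(1) + m)**2 - 94012) = 1/((-14*(-40))*(0 + 0)**2 - 94012) = 1/(560*0**2 - 94012) = 1/(560*0 - 94012) = 1/(0 - 94012) = 1/(-94012) = -1/94012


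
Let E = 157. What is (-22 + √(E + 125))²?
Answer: (22 - √282)² ≈ 27.114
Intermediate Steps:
(-22 + √(E + 125))² = (-22 + √(157 + 125))² = (-22 + √282)²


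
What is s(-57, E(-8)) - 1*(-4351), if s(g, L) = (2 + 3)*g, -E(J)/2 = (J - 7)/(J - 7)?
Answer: 4066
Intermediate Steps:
E(J) = -2 (E(J) = -2*(J - 7)/(J - 7) = -2*(-7 + J)/(-7 + J) = -2*1 = -2)
s(g, L) = 5*g
s(-57, E(-8)) - 1*(-4351) = 5*(-57) - 1*(-4351) = -285 + 4351 = 4066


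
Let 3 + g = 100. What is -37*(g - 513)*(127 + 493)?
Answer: 9543040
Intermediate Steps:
g = 97 (g = -3 + 100 = 97)
-37*(g - 513)*(127 + 493) = -37*(97 - 513)*(127 + 493) = -(-15392)*620 = -37*(-257920) = 9543040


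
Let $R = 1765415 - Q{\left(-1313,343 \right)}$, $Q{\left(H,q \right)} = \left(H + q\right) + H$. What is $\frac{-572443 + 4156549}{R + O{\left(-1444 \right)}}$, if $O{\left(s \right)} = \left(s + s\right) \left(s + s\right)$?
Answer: $\frac{199117}{561569} \approx 0.35457$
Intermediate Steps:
$Q{\left(H,q \right)} = q + 2 H$
$O{\left(s \right)} = 4 s^{2}$ ($O{\left(s \right)} = 2 s 2 s = 4 s^{2}$)
$R = 1767698$ ($R = 1765415 - \left(343 + 2 \left(-1313\right)\right) = 1765415 - \left(343 - 2626\right) = 1765415 - -2283 = 1765415 + 2283 = 1767698$)
$\frac{-572443 + 4156549}{R + O{\left(-1444 \right)}} = \frac{-572443 + 4156549}{1767698 + 4 \left(-1444\right)^{2}} = \frac{3584106}{1767698 + 4 \cdot 2085136} = \frac{3584106}{1767698 + 8340544} = \frac{3584106}{10108242} = 3584106 \cdot \frac{1}{10108242} = \frac{199117}{561569}$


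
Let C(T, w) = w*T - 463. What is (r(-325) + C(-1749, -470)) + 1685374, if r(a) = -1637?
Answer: 2505304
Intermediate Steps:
C(T, w) = -463 + T*w (C(T, w) = T*w - 463 = -463 + T*w)
(r(-325) + C(-1749, -470)) + 1685374 = (-1637 + (-463 - 1749*(-470))) + 1685374 = (-1637 + (-463 + 822030)) + 1685374 = (-1637 + 821567) + 1685374 = 819930 + 1685374 = 2505304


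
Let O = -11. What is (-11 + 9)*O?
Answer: 22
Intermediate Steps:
(-11 + 9)*O = (-11 + 9)*(-11) = -2*(-11) = 22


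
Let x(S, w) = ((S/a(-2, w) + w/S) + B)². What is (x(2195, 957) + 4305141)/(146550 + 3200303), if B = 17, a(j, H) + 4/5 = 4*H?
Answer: 7596113957880680402089/5904838330963887411200 ≈ 1.2864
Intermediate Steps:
a(j, H) = -⅘ + 4*H
x(S, w) = (17 + S/(-⅘ + 4*w) + w/S)² (x(S, w) = ((S/(-⅘ + 4*w) + w/S) + 17)² = (17 + S/(-⅘ + 4*w) + w/S)²)
(x(2195, 957) + 4305141)/(146550 + 3200303) = ((1/16)*(5*2195² + 4*957*(-1 + 5*957) + 68*2195*(-1 + 5*957))²/(2195²*(-1 + 5*957)²) + 4305141)/(146550 + 3200303) = ((1/16)*(1/4818025)*(5*4818025 + 4*957*(-1 + 4785) + 68*2195*(-1 + 4785))²/(-1 + 4785)² + 4305141)/3346853 = ((1/16)*(1/4818025)*(24090125 + 4*957*4784 + 68*2195*4784)²/4784² + 4305141)*(1/3346853) = ((1/16)*(1/4818025)*(1/22886656)*(24090125 + 18313152 + 714059840)² + 4305141)*(1/3346853) = ((1/16)*(1/4818025)*(1/22886656)*756463117² + 4305141)*(1/3346853) = ((1/16)*(1/4818025)*(1/22886656)*572236447381355689 + 4305141)*(1/3346853) = (572236447381355689/1764295692390400 + 4305141)*(1/3346853) = (7596113957880680402089/1764295692390400)*(1/3346853) = 7596113957880680402089/5904838330963887411200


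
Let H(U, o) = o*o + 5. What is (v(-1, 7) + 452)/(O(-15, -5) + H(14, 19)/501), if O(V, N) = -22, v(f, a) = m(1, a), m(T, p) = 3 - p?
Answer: -2338/111 ≈ -21.063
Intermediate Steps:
H(U, o) = 5 + o² (H(U, o) = o² + 5 = 5 + o²)
v(f, a) = 3 - a
(v(-1, 7) + 452)/(O(-15, -5) + H(14, 19)/501) = ((3 - 1*7) + 452)/(-22 + (5 + 19²)/501) = ((3 - 7) + 452)/(-22 + (5 + 361)*(1/501)) = (-4 + 452)/(-22 + 366*(1/501)) = 448/(-22 + 122/167) = 448/(-3552/167) = 448*(-167/3552) = -2338/111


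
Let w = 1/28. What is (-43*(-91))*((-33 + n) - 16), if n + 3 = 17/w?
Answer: 1659112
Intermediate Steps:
w = 1/28 ≈ 0.035714
n = 473 (n = -3 + 17/(1/28) = -3 + 17*28 = -3 + 476 = 473)
(-43*(-91))*((-33 + n) - 16) = (-43*(-91))*((-33 + 473) - 16) = 3913*(440 - 16) = 3913*424 = 1659112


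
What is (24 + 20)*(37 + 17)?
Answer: 2376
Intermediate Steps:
(24 + 20)*(37 + 17) = 44*54 = 2376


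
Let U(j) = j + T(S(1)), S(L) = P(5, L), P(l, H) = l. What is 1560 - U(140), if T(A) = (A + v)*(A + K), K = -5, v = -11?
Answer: 1420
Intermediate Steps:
S(L) = 5
T(A) = (-11 + A)*(-5 + A) (T(A) = (A - 11)*(A - 5) = (-11 + A)*(-5 + A))
U(j) = j (U(j) = j + (55 + 5² - 16*5) = j + (55 + 25 - 80) = j + 0 = j)
1560 - U(140) = 1560 - 1*140 = 1560 - 140 = 1420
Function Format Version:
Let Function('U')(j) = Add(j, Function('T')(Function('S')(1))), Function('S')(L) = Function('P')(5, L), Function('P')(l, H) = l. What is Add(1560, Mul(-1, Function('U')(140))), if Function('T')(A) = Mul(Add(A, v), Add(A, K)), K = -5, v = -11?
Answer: 1420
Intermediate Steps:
Function('S')(L) = 5
Function('T')(A) = Mul(Add(-11, A), Add(-5, A)) (Function('T')(A) = Mul(Add(A, -11), Add(A, -5)) = Mul(Add(-11, A), Add(-5, A)))
Function('U')(j) = j (Function('U')(j) = Add(j, Add(55, Pow(5, 2), Mul(-16, 5))) = Add(j, Add(55, 25, -80)) = Add(j, 0) = j)
Add(1560, Mul(-1, Function('U')(140))) = Add(1560, Mul(-1, 140)) = Add(1560, -140) = 1420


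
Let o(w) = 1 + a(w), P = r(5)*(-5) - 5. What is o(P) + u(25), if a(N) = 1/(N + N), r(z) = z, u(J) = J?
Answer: 1559/60 ≈ 25.983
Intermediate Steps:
P = -30 (P = 5*(-5) - 5 = -25 - 5 = -30)
a(N) = 1/(2*N)
o(w) = 1 + 1/(2*w)
o(P) + u(25) = (½ - 30)/(-30) + 25 = -1/30*(-59/2) + 25 = 59/60 + 25 = 1559/60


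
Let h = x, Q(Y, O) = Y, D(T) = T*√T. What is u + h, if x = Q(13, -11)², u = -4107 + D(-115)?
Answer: -3938 - 115*I*√115 ≈ -3938.0 - 1233.2*I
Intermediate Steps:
D(T) = T^(3/2)
u = -4107 - 115*I*√115 (u = -4107 + (-115)^(3/2) = -4107 - 115*I*√115 ≈ -4107.0 - 1233.2*I)
x = 169 (x = 13² = 169)
h = 169
u + h = (-4107 - 115*I*√115) + 169 = -3938 - 115*I*√115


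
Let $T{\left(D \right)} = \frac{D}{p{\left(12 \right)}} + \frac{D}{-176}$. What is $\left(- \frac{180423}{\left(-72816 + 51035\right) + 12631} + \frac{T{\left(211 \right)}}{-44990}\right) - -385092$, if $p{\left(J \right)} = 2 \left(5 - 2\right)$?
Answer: $\frac{2790207411234577}{7245189600} \approx 3.8511 \cdot 10^{5}$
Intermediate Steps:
$p{\left(J \right)} = 6$ ($p{\left(J \right)} = 2 \cdot 3 = 6$)
$T{\left(D \right)} = \frac{85 D}{528}$ ($T{\left(D \right)} = \frac{D}{6} + \frac{D}{-176} = D \frac{1}{6} + D \left(- \frac{1}{176}\right) = \frac{D}{6} - \frac{D}{176} = \frac{85 D}{528}$)
$\left(- \frac{180423}{\left(-72816 + 51035\right) + 12631} + \frac{T{\left(211 \right)}}{-44990}\right) - -385092 = \left(- \frac{180423}{\left(-72816 + 51035\right) + 12631} + \frac{\frac{85}{528} \cdot 211}{-44990}\right) - -385092 = \left(- \frac{180423}{-21781 + 12631} + \frac{17935}{528} \left(- \frac{1}{44990}\right)\right) + 385092 = \left(- \frac{180423}{-9150} - \frac{3587}{4750944}\right) + 385092 = \left(\left(-180423\right) \left(- \frac{1}{9150}\right) - \frac{3587}{4750944}\right) + 385092 = \left(\frac{60141}{3050} - \frac{3587}{4750944}\right) + 385092 = \frac{142857791377}{7245189600} + 385092 = \frac{2790207411234577}{7245189600}$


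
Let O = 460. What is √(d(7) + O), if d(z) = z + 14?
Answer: √481 ≈ 21.932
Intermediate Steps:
d(z) = 14 + z
√(d(7) + O) = √((14 + 7) + 460) = √(21 + 460) = √481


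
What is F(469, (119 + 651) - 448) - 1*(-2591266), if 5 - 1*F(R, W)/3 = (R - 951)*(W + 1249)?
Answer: 4862947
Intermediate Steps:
F(R, W) = 15 - 3*(-951 + R)*(1249 + W) (F(R, W) = 15 - 3*(R - 951)*(W + 1249) = 15 - 3*(-951 + R)*(1249 + W))
F(469, (119 + 651) - 448) - 1*(-2591266) = (3563412 - 3747*469 + 2853*((119 + 651) - 448) - 3*469*((119 + 651) - 448)) - 1*(-2591266) = (3563412 - 1757343 + 2853*(770 - 448) - 3*469*(770 - 448)) + 2591266 = (3563412 - 1757343 + 2853*322 - 3*469*322) + 2591266 = (3563412 - 1757343 + 918666 - 453054) + 2591266 = 2271681 + 2591266 = 4862947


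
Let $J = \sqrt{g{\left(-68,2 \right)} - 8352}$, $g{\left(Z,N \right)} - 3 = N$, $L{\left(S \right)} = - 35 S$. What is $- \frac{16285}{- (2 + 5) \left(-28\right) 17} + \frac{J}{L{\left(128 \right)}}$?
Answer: $- \frac{16285}{3332} - \frac{i \sqrt{8347}}{4480} \approx -4.8875 - 0.020393 i$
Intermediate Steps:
$g{\left(Z,N \right)} = 3 + N$
$J = i \sqrt{8347}$ ($J = \sqrt{\left(3 + 2\right) - 8352} = \sqrt{5 - 8352} = \sqrt{-8347} = i \sqrt{8347} \approx 91.362 i$)
$- \frac{16285}{- (2 + 5) \left(-28\right) 17} + \frac{J}{L{\left(128 \right)}} = - \frac{16285}{- (2 + 5) \left(-28\right) 17} + \frac{i \sqrt{8347}}{\left(-35\right) 128} = - \frac{16285}{\left(-1\right) 7 \left(-28\right) 17} + \frac{i \sqrt{8347}}{-4480} = - \frac{16285}{\left(-7\right) \left(-28\right) 17} + i \sqrt{8347} \left(- \frac{1}{4480}\right) = - \frac{16285}{196 \cdot 17} - \frac{i \sqrt{8347}}{4480} = - \frac{16285}{3332} - \frac{i \sqrt{8347}}{4480}$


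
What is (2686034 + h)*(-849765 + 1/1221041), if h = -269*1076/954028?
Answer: -664724479715694926036228/291226825787 ≈ -2.2825e+12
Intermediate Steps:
h = -72361/238507 (h = -289444*1/954028 = -72361/238507 ≈ -0.30339)
(2686034 + h)*(-849765 + 1/1221041) = (2686034 - 72361/238507)*(-849765 + 1/1221041) = 640637838877*(-849765 + 1/1221041)/238507 = (640637838877/238507)*(-1037597905364/1221041) = -664724479715694926036228/291226825787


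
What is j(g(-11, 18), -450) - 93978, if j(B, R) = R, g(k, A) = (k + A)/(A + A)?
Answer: -94428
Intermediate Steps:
g(k, A) = (A + k)/(2*A) (g(k, A) = (A + k)/((2*A)) = (A + k)*(1/(2*A)) = (A + k)/(2*A))
j(g(-11, 18), -450) - 93978 = -450 - 93978 = -94428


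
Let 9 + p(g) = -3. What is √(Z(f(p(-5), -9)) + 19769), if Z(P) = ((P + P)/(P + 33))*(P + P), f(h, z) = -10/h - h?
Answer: √4451259/15 ≈ 140.65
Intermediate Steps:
p(g) = -12 (p(g) = -9 - 3 = -12)
f(h, z) = -h - 10/h
Z(P) = 4*P²/(33 + P) (Z(P) = ((2*P)/(33 + P))*(2*P) = (2*P/(33 + P))*(2*P) = 4*P²/(33 + P))
√(Z(f(p(-5), -9)) + 19769) = √(4*(-1*(-12) - 10/(-12))²/(33 + (-1*(-12) - 10/(-12))) + 19769) = √(4*(12 - 10*(-1/12))²/(33 + (12 - 10*(-1/12))) + 19769) = √(4*(12 + ⅚)²/(33 + (12 + ⅚)) + 19769) = √(4*(77/6)²/(33 + 77/6) + 19769) = √(4*(5929/36)/(275/6) + 19769) = √(4*(5929/36)*(6/275) + 19769) = √(1078/75 + 19769) = √(1483753/75) = √4451259/15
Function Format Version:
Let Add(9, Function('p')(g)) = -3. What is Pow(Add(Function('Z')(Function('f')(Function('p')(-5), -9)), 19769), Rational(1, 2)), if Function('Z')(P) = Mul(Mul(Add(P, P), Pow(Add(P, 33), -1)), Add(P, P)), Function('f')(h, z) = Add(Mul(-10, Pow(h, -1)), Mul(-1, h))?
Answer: Mul(Rational(1, 15), Pow(4451259, Rational(1, 2))) ≈ 140.65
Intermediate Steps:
Function('p')(g) = -12 (Function('p')(g) = Add(-9, -3) = -12)
Function('f')(h, z) = Add(Mul(-1, h), Mul(-10, Pow(h, -1)))
Function('Z')(P) = Mul(4, Pow(P, 2), Pow(Add(33, P), -1)) (Function('Z')(P) = Mul(Mul(Mul(2, P), Pow(Add(33, P), -1)), Mul(2, P)) = Mul(Mul(2, P, Pow(Add(33, P), -1)), Mul(2, P)) = Mul(4, Pow(P, 2), Pow(Add(33, P), -1)))
Pow(Add(Function('Z')(Function('f')(Function('p')(-5), -9)), 19769), Rational(1, 2)) = Pow(Add(Mul(4, Pow(Add(Mul(-1, -12), Mul(-10, Pow(-12, -1))), 2), Pow(Add(33, Add(Mul(-1, -12), Mul(-10, Pow(-12, -1)))), -1)), 19769), Rational(1, 2)) = Pow(Add(Mul(4, Pow(Add(12, Mul(-10, Rational(-1, 12))), 2), Pow(Add(33, Add(12, Mul(-10, Rational(-1, 12)))), -1)), 19769), Rational(1, 2)) = Pow(Add(Mul(4, Pow(Add(12, Rational(5, 6)), 2), Pow(Add(33, Add(12, Rational(5, 6))), -1)), 19769), Rational(1, 2)) = Pow(Add(Mul(4, Pow(Rational(77, 6), 2), Pow(Add(33, Rational(77, 6)), -1)), 19769), Rational(1, 2)) = Pow(Add(Mul(4, Rational(5929, 36), Pow(Rational(275, 6), -1)), 19769), Rational(1, 2)) = Pow(Add(Mul(4, Rational(5929, 36), Rational(6, 275)), 19769), Rational(1, 2)) = Pow(Add(Rational(1078, 75), 19769), Rational(1, 2)) = Pow(Rational(1483753, 75), Rational(1, 2)) = Mul(Rational(1, 15), Pow(4451259, Rational(1, 2)))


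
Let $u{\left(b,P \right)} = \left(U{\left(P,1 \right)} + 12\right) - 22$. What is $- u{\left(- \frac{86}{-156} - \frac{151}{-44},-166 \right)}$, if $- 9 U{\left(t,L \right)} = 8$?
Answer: $\frac{98}{9} \approx 10.889$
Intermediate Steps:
$U{\left(t,L \right)} = - \frac{8}{9}$ ($U{\left(t,L \right)} = \left(- \frac{1}{9}\right) 8 = - \frac{8}{9}$)
$u{\left(b,P \right)} = - \frac{98}{9}$ ($u{\left(b,P \right)} = \left(- \frac{8}{9} + 12\right) - 22 = \frac{100}{9} - 22 = - \frac{98}{9}$)
$- u{\left(- \frac{86}{-156} - \frac{151}{-44},-166 \right)} = \left(-1\right) \left(- \frac{98}{9}\right) = \frac{98}{9}$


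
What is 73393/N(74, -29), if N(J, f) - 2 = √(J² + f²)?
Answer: -146786/6313 + 73393*√6317/6313 ≈ 900.75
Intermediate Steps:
N(J, f) = 2 + √(J² + f²)
73393/N(74, -29) = 73393/(2 + √(74² + (-29)²)) = 73393/(2 + √(5476 + 841)) = 73393/(2 + √6317)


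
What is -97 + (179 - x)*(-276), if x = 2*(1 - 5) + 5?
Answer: -50329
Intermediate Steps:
x = -3 (x = 2*(-4) + 5 = -8 + 5 = -3)
-97 + (179 - x)*(-276) = -97 + (179 - 1*(-3))*(-276) = -97 + (179 + 3)*(-276) = -97 + 182*(-276) = -97 - 50232 = -50329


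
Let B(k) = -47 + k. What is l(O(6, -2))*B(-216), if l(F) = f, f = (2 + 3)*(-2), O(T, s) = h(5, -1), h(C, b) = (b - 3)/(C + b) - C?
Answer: 2630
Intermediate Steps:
h(C, b) = -C + (-3 + b)/(C + b) (h(C, b) = (-3 + b)/(C + b) - C = -C + (-3 + b)/(C + b))
O(T, s) = -6 (O(T, s) = (-3 - 1 - 1*5² - 1*5*(-1))/(5 - 1) = (-3 - 1 - 1*25 + 5)/4 = (-3 - 1 - 25 + 5)/4 = (¼)*(-24) = -6)
f = -10 (f = 5*(-2) = -10)
l(F) = -10
l(O(6, -2))*B(-216) = -10*(-47 - 216) = -10*(-263) = 2630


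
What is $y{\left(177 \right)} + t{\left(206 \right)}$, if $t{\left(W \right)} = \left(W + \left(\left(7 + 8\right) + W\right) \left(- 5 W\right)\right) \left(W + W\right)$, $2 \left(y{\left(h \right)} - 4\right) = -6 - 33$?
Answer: $- \frac{187397407}{2} \approx -9.3699 \cdot 10^{7}$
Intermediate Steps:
$y{\left(h \right)} = - \frac{31}{2}$ ($y{\left(h \right)} = 4 + \frac{-6 - 33}{2} = 4 + \frac{1}{2} \left(-39\right) = 4 - \frac{39}{2} = - \frac{31}{2}$)
$t{\left(W \right)} = 2 W \left(W - 5 W \left(15 + W\right)\right)$ ($t{\left(W \right)} = \left(W + \left(15 + W\right) \left(- 5 W\right)\right) 2 W = \left(W - 5 W \left(15 + W\right)\right) 2 W = 2 W \left(W - 5 W \left(15 + W\right)\right)$)
$y{\left(177 \right)} + t{\left(206 \right)} = - \frac{31}{2} + 206^{2} \left(-148 - 2060\right) = - \frac{31}{2} + 42436 \left(-148 - 2060\right) = - \frac{31}{2} + 42436 \left(-2208\right) = - \frac{31}{2} - 93698688 = - \frac{187397407}{2}$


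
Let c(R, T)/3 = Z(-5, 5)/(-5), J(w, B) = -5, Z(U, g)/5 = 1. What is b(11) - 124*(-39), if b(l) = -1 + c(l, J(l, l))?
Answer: 4832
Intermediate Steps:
Z(U, g) = 5 (Z(U, g) = 5*1 = 5)
c(R, T) = -3 (c(R, T) = 3*(5/(-5)) = 3*(5*(-⅕)) = 3*(-1) = -3)
b(l) = -4 (b(l) = -1 - 3 = -4)
b(11) - 124*(-39) = -4 - 124*(-39) = -4 + 4836 = 4832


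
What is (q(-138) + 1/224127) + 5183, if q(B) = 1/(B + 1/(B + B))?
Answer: 44246034208486/8536773303 ≈ 5183.0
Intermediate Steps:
q(B) = 1/(B + 1/(2*B))
(q(-138) + 1/224127) + 5183 = (2*(-138)/(1 + 2*(-138)**2) + 1/224127) + 5183 = (2*(-138)/(1 + 2*19044) + 1/224127) + 5183 = (2*(-138)/(1 + 38088) + 1/224127) + 5183 = (2*(-138)/38089 + 1/224127) + 5183 = (2*(-138)*(1/38089) + 1/224127) + 5183 = (-276/38089 + 1/224127) + 5183 = -61820963/8536773303 + 5183 = 44246034208486/8536773303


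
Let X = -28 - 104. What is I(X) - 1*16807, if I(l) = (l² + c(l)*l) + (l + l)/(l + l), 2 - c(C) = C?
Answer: -17070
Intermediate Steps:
c(C) = 2 - C
X = -132
I(l) = 1 + l² + l*(2 - l) (I(l) = (l² + (2 - l)*l) + (l + l)/(l + l) = (l² + l*(2 - l)) + (2*l)/((2*l)) = (l² + l*(2 - l)) + (2*l)*(1/(2*l)) = (l² + l*(2 - l)) + 1 = 1 + l² + l*(2 - l))
I(X) - 1*16807 = (1 + 2*(-132)) - 1*16807 = (1 - 264) - 16807 = -263 - 16807 = -17070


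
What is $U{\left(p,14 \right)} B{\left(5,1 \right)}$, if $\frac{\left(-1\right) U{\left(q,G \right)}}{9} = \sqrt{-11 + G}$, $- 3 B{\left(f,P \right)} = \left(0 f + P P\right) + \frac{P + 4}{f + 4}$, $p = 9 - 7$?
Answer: $\frac{14 \sqrt{3}}{3} \approx 8.0829$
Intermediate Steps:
$p = 2$ ($p = 9 - 7 = 2$)
$B{\left(f,P \right)} = - \frac{P^{2}}{3} - \frac{4 + P}{3 \left(4 + f\right)}$ ($B{\left(f,P \right)} = - \frac{\left(0 f + P P\right) + \frac{P + 4}{f + 4}}{3} = - \frac{\left(0 + P^{2}\right) + \frac{4 + P}{4 + f}}{3} = - \frac{P^{2} + \frac{4 + P}{4 + f}}{3} = - \frac{P^{2}}{3} - \frac{4 + P}{3 \left(4 + f\right)}$)
$U{\left(q,G \right)} = - 9 \sqrt{-11 + G}$
$U{\left(p,14 \right)} B{\left(5,1 \right)} = - 9 \sqrt{-11 + 14} \frac{-4 - 1 - 4 \cdot 1^{2} - 5 \cdot 1^{2}}{3 \left(4 + 5\right)} = - 9 \sqrt{3} \frac{-4 - 1 - 4 - 5 \cdot 1}{3 \cdot 9} = - 9 \sqrt{3} \cdot \frac{1}{3} \cdot \frac{1}{9} \left(-4 - 1 - 4 - 5\right) = - 9 \sqrt{3} \cdot \frac{1}{3} \cdot \frac{1}{9} \left(-14\right) = - 9 \sqrt{3} \left(- \frac{14}{27}\right) = \frac{14 \sqrt{3}}{3}$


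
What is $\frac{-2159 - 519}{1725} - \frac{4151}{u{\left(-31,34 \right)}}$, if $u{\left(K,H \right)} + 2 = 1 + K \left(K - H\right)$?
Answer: $- \frac{12553967}{3474150} \approx -3.6135$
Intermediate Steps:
$u{\left(K,H \right)} = -1 + K \left(K - H\right)$ ($u{\left(K,H \right)} = -2 + \left(1 + K \left(K - H\right)\right) = -1 + K \left(K - H\right)$)
$\frac{-2159 - 519}{1725} - \frac{4151}{u{\left(-31,34 \right)}} = \frac{-2159 - 519}{1725} - \frac{4151}{-1 + \left(-31\right)^{2} - 34 \left(-31\right)} = \left(-2159 - 519\right) \frac{1}{1725} - \frac{4151}{-1 + 961 + 1054} = \left(-2678\right) \frac{1}{1725} - \frac{4151}{2014} = - \frac{2678}{1725} - \frac{4151}{2014} = - \frac{12553967}{3474150}$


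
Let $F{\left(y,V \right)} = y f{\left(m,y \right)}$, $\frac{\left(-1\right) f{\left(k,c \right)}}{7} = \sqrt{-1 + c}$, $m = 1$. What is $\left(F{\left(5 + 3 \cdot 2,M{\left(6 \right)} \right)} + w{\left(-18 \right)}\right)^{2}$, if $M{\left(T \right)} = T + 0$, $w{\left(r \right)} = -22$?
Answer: $59774 + 3388 \sqrt{10} \approx 70488.0$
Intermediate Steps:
$f{\left(k,c \right)} = - 7 \sqrt{-1 + c}$
$M{\left(T \right)} = T$
$F{\left(y,V \right)} = - 7 y \sqrt{-1 + y}$ ($F{\left(y,V \right)} = y \left(- 7 \sqrt{-1 + y}\right) = - 7 y \sqrt{-1 + y}$)
$\left(F{\left(5 + 3 \cdot 2,M{\left(6 \right)} \right)} + w{\left(-18 \right)}\right)^{2} = \left(- 7 \left(5 + 3 \cdot 2\right) \sqrt{-1 + \left(5 + 3 \cdot 2\right)} - 22\right)^{2} = \left(- 7 \left(5 + 6\right) \sqrt{-1 + \left(5 + 6\right)} - 22\right)^{2} = \left(\left(-7\right) 11 \sqrt{-1 + 11} - 22\right)^{2} = \left(\left(-7\right) 11 \sqrt{10} - 22\right)^{2} = \left(- 77 \sqrt{10} - 22\right)^{2} = \left(-22 - 77 \sqrt{10}\right)^{2}$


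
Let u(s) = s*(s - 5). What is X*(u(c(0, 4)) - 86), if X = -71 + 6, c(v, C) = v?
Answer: 5590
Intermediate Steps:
u(s) = s*(-5 + s)
X = -65
X*(u(c(0, 4)) - 86) = -65*(0*(-5 + 0) - 86) = -65*(0*(-5) - 86) = -65*(0 - 86) = -65*(-86) = 5590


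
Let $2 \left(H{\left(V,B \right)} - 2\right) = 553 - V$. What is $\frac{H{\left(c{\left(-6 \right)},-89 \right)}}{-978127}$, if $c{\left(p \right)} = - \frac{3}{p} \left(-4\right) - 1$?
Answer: $- \frac{280}{978127} \approx -0.00028626$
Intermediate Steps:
$c{\left(p \right)} = -1 + \frac{12}{p}$ ($c{\left(p \right)} = \frac{12}{p} - 1 = -1 + \frac{12}{p}$)
$H{\left(V,B \right)} = \frac{557}{2} - \frac{V}{2}$ ($H{\left(V,B \right)} = 2 + \frac{553 - V}{2} = 2 - \left(- \frac{553}{2} + \frac{V}{2}\right) = \frac{557}{2} - \frac{V}{2}$)
$\frac{H{\left(c{\left(-6 \right)},-89 \right)}}{-978127} = \frac{\frac{557}{2} - \frac{\frac{1}{-6} \left(12 - -6\right)}{2}}{-978127} = \left(\frac{557}{2} - \frac{\left(- \frac{1}{6}\right) \left(12 + 6\right)}{2}\right) \left(- \frac{1}{978127}\right) = \left(\frac{557}{2} - \frac{\left(- \frac{1}{6}\right) 18}{2}\right) \left(- \frac{1}{978127}\right) = \left(\frac{557}{2} - - \frac{3}{2}\right) \left(- \frac{1}{978127}\right) = \left(\frac{557}{2} + \frac{3}{2}\right) \left(- \frac{1}{978127}\right) = 280 \left(- \frac{1}{978127}\right) = - \frac{280}{978127}$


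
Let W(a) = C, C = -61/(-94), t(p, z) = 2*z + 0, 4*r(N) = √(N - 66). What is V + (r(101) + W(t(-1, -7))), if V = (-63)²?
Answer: 373147/94 + √35/4 ≈ 3971.1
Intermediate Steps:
r(N) = √(-66 + N)/4 (r(N) = √(N - 66)/4 = √(-66 + N)/4)
t(p, z) = 2*z
V = 3969
C = 61/94 (C = -61*(-1/94) = 61/94 ≈ 0.64894)
W(a) = 61/94
V + (r(101) + W(t(-1, -7))) = 3969 + (√(-66 + 101)/4 + 61/94) = 3969 + (√35/4 + 61/94) = 3969 + (61/94 + √35/4) = 373147/94 + √35/4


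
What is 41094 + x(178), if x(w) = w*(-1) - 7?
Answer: 40909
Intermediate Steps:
x(w) = -7 - w (x(w) = -w - 7 = -7 - w)
41094 + x(178) = 41094 + (-7 - 1*178) = 41094 + (-7 - 178) = 41094 - 185 = 40909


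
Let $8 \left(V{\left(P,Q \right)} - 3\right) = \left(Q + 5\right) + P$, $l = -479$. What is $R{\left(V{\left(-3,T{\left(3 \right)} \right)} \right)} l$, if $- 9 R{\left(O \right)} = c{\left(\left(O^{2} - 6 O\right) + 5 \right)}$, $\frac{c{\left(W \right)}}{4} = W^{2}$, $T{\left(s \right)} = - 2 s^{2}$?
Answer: $0$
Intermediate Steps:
$c{\left(W \right)} = 4 W^{2}$
$V{\left(P,Q \right)} = \frac{29}{8} + \frac{P}{8} + \frac{Q}{8}$ ($V{\left(P,Q \right)} = 3 + \frac{\left(Q + 5\right) + P}{8} = 3 + \frac{\left(5 + Q\right) + P}{8} = 3 + \frac{5 + P + Q}{8} = 3 + \left(\frac{5}{8} + \frac{P}{8} + \frac{Q}{8}\right) = \frac{29}{8} + \frac{P}{8} + \frac{Q}{8}$)
$R{\left(O \right)} = - \frac{4 \left(5 + O^{2} - 6 O\right)^{2}}{9}$ ($R{\left(O \right)} = - \frac{4 \left(\left(O^{2} - 6 O\right) + 5\right)^{2}}{9} = - \frac{4 \left(5 + O^{2} - 6 O\right)^{2}}{9}$)
$R{\left(V{\left(-3,T{\left(3 \right)} \right)} \right)} l = - \frac{4 \left(5 + \left(\frac{29}{8} + \frac{1}{8} \left(-3\right) + \frac{\left(-2\right) 3^{2}}{8}\right)^{2} - 6 \left(\frac{29}{8} + \frac{1}{8} \left(-3\right) + \frac{\left(-2\right) 3^{2}}{8}\right)\right)^{2}}{9} \left(-479\right) = - \frac{4 \left(5 + \left(\frac{29}{8} - \frac{3}{8} + \frac{\left(-2\right) 9}{8}\right)^{2} - 6 \left(\frac{29}{8} - \frac{3}{8} + \frac{\left(-2\right) 9}{8}\right)\right)^{2}}{9} \left(-479\right) = - \frac{4 \left(5 + \left(\frac{29}{8} - \frac{3}{8} + \frac{1}{8} \left(-18\right)\right)^{2} - 6 \left(\frac{29}{8} - \frac{3}{8} + \frac{1}{8} \left(-18\right)\right)\right)^{2}}{9} \left(-479\right) = - \frac{4 \left(5 + \left(\frac{29}{8} - \frac{3}{8} - \frac{9}{4}\right)^{2} - 6 \left(\frac{29}{8} - \frac{3}{8} - \frac{9}{4}\right)\right)^{2}}{9} \left(-479\right) = - \frac{4 \left(5 + 1^{2} - 6\right)^{2}}{9} \left(-479\right) = - \frac{4 \left(5 + 1 - 6\right)^{2}}{9} \left(-479\right) = - \frac{4 \cdot 0^{2}}{9} \left(-479\right) = \left(- \frac{4}{9}\right) 0 \left(-479\right) = 0 \left(-479\right) = 0$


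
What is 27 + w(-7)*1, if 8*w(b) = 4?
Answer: 55/2 ≈ 27.500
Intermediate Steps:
w(b) = ½ (w(b) = (⅛)*4 = ½)
27 + w(-7)*1 = 27 + (½)*1 = 27 + ½ = 55/2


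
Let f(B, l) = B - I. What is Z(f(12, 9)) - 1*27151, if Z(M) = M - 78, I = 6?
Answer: -27223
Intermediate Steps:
f(B, l) = -6 + B (f(B, l) = B - 1*6 = B - 6 = -6 + B)
Z(M) = -78 + M
Z(f(12, 9)) - 1*27151 = (-78 + (-6 + 12)) - 1*27151 = (-78 + 6) - 27151 = -72 - 27151 = -27223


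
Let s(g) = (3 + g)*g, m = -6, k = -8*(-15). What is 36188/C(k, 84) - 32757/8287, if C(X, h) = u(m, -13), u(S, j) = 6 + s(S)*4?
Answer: 148667455/323193 ≈ 460.00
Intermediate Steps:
k = 120
s(g) = g*(3 + g)
u(S, j) = 6 + 4*S*(3 + S) (u(S, j) = 6 + (S*(3 + S))*4 = 6 + 4*S*(3 + S))
C(X, h) = 78 (C(X, h) = 6 + 4*(-6)*(3 - 6) = 6 + 4*(-6)*(-3) = 6 + 72 = 78)
36188/C(k, 84) - 32757/8287 = 36188/78 - 32757/8287 = 36188*(1/78) - 32757*1/8287 = 18094/39 - 32757/8287 = 148667455/323193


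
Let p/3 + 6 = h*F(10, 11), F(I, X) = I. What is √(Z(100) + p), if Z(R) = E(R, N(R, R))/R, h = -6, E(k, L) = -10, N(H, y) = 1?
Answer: I*√19810/10 ≈ 14.075*I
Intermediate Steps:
Z(R) = -10/R
p = -198 (p = -18 + 3*(-6*10) = -18 + 3*(-60) = -18 - 180 = -198)
√(Z(100) + p) = √(-10/100 - 198) = √(-10*1/100 - 198) = √(-⅒ - 198) = √(-1981/10) = I*√19810/10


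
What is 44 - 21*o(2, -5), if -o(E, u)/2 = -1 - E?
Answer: -82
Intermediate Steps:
o(E, u) = 2 + 2*E (o(E, u) = -2*(-1 - E) = 2 + 2*E)
44 - 21*o(2, -5) = 44 - 21*(2 + 2*2) = 44 - 21*(2 + 4) = 44 - 21*6 = 44 - 126 = -82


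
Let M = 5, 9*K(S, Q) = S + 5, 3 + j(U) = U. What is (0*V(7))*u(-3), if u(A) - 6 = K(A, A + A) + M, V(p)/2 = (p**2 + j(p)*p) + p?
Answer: 0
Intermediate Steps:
j(U) = -3 + U
K(S, Q) = 5/9 + S/9 (K(S, Q) = (S + 5)/9 = (5 + S)/9 = 5/9 + S/9)
V(p) = 2*p + 2*p**2 + 2*p*(-3 + p) (V(p) = 2*((p**2 + (-3 + p)*p) + p) = 2*((p**2 + p*(-3 + p)) + p) = 2*(p + p**2 + p*(-3 + p)) = 2*p + 2*p**2 + 2*p*(-3 + p))
u(A) = 104/9 + A/9 (u(A) = 6 + ((5/9 + A/9) + 5) = 6 + (50/9 + A/9) = 104/9 + A/9)
(0*V(7))*u(-3) = (0*(4*7*(-1 + 7)))*(104/9 + (1/9)*(-3)) = (0*(4*7*6))*(104/9 - 1/3) = (0*168)*(101/9) = 0*(101/9) = 0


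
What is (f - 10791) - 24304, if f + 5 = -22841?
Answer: -57941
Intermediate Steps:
f = -22846 (f = -5 - 22841 = -22846)
(f - 10791) - 24304 = (-22846 - 10791) - 24304 = -33637 - 24304 = -57941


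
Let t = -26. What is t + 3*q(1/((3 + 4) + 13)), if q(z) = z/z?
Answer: -23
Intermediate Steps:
q(z) = 1
t + 3*q(1/((3 + 4) + 13)) = -26 + 3*1 = -26 + 3 = -23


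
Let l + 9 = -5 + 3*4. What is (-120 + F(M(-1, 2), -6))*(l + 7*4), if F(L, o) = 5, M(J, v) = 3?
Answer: -2990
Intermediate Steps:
l = -2 (l = -9 + (-5 + 3*4) = -9 + (-5 + 12) = -9 + 7 = -2)
(-120 + F(M(-1, 2), -6))*(l + 7*4) = (-120 + 5)*(-2 + 7*4) = -115*(-2 + 28) = -115*26 = -2990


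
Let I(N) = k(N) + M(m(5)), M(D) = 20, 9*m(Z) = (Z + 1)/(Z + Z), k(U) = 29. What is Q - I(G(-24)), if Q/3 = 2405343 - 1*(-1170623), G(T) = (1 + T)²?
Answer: 10727849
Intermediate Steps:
m(Z) = (1 + Z)/(18*Z) (m(Z) = ((Z + 1)/(Z + Z))/9 = ((1 + Z)/((2*Z)))/9 = ((1 + Z)*(1/(2*Z)))/9 = ((1 + Z)/(2*Z))/9 = (1 + Z)/(18*Z))
I(N) = 49 (I(N) = 29 + 20 = 49)
Q = 10727898 (Q = 3*(2405343 - 1*(-1170623)) = 3*(2405343 + 1170623) = 3*3575966 = 10727898)
Q - I(G(-24)) = 10727898 - 1*49 = 10727898 - 49 = 10727849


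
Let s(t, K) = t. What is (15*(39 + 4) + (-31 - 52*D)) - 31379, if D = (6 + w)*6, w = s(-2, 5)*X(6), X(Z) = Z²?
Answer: -10173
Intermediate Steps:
w = -72 (w = -2*6² = -2*36 = -72)
D = -396 (D = (6 - 72)*6 = -66*6 = -396)
(15*(39 + 4) + (-31 - 52*D)) - 31379 = (15*(39 + 4) + (-31 - 52*(-396))) - 31379 = (15*43 + (-31 + 20592)) - 31379 = (645 + 20561) - 31379 = 21206 - 31379 = -10173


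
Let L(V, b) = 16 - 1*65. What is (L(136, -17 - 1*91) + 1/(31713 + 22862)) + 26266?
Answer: 1430792776/54575 ≈ 26217.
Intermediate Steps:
L(V, b) = -49 (L(V, b) = 16 - 65 = -49)
(L(136, -17 - 1*91) + 1/(31713 + 22862)) + 26266 = (-49 + 1/(31713 + 22862)) + 26266 = (-49 + 1/54575) + 26266 = -2674174/54575 + 26266 = 1430792776/54575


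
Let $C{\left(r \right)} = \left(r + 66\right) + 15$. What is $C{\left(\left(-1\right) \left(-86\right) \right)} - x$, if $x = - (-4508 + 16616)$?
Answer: $12275$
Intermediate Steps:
$C{\left(r \right)} = 81 + r$ ($C{\left(r \right)} = \left(66 + r\right) + 15 = 81 + r$)
$x = -12108$ ($x = \left(-1\right) 12108 = -12108$)
$C{\left(\left(-1\right) \left(-86\right) \right)} - x = \left(81 - -86\right) - -12108 = \left(81 + 86\right) + 12108 = 167 + 12108 = 12275$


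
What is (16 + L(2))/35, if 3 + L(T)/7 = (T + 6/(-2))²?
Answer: 2/35 ≈ 0.057143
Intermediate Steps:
L(T) = -21 + 7*(-3 + T)² (L(T) = -21 + 7*(T + 6/(-2))² = -21 + 7*(T + 6*(-½))² = -21 + 7*(T - 3)² = -21 + 7*(-3 + T)²)
(16 + L(2))/35 = (16 + (-21 + 7*(-3 + 2)²))/35 = (16 + (-21 + 7*(-1)²))*(1/35) = (16 + (-21 + 7*1))*(1/35) = (16 + (-21 + 7))*(1/35) = (16 - 14)*(1/35) = 2*(1/35) = 2/35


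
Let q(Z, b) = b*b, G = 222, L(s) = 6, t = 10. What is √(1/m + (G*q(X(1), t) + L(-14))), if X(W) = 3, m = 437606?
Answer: √4252427043944222/437606 ≈ 149.02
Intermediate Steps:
q(Z, b) = b²
√(1/m + (G*q(X(1), t) + L(-14))) = √(1/437606 + (222*10² + 6)) = √(1/437606 + (222*100 + 6)) = √(1/437606 + (22200 + 6)) = √(1/437606 + 22206) = √(9717478837/437606) = √4252427043944222/437606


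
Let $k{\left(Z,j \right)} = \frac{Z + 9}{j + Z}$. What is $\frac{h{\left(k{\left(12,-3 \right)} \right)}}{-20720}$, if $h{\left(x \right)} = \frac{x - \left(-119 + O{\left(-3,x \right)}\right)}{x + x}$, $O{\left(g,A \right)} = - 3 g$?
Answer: $- \frac{337}{290080} \approx -0.0011617$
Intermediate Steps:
$k{\left(Z,j \right)} = \frac{9 + Z}{Z + j}$
$h{\left(x \right)} = \frac{110 + x}{2 x}$ ($h{\left(x \right)} = \frac{x + \left(119 - \left(-3\right) \left(-3\right)\right)}{x + x} = \frac{x + \left(119 - 9\right)}{2 x} = \left(x + \left(119 - 9\right)\right) \frac{1}{2 x} = \left(x + 110\right) \frac{1}{2 x} = \left(110 + x\right) \frac{1}{2 x} = \frac{110 + x}{2 x}$)
$\frac{h{\left(k{\left(12,-3 \right)} \right)}}{-20720} = \frac{\frac{1}{2} \frac{1}{\frac{1}{12 - 3} \left(9 + 12\right)} \left(110 + \frac{9 + 12}{12 - 3}\right)}{-20720} = \frac{110 + \frac{1}{9} \cdot 21}{2 \cdot \frac{1}{9} \cdot 21} \left(- \frac{1}{20720}\right) = \frac{110 + \frac{7}{3}}{2 \cdot \frac{7}{3}} \left(- \frac{1}{20720}\right) = \frac{1}{2} \cdot \frac{3}{7} \cdot \frac{337}{3} \left(- \frac{1}{20720}\right) = \frac{337}{14} \left(- \frac{1}{20720}\right) = - \frac{337}{290080}$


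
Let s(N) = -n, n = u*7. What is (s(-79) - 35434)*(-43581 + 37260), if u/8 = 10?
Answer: 227518074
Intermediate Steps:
u = 80 (u = 8*10 = 80)
n = 560 (n = 80*7 = 560)
s(N) = -560 (s(N) = -1*560 = -560)
(s(-79) - 35434)*(-43581 + 37260) = (-560 - 35434)*(-43581 + 37260) = -35994*(-6321) = 227518074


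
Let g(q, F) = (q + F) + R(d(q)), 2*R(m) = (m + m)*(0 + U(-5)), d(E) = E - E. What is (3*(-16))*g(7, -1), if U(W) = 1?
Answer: -288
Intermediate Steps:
d(E) = 0
R(m) = m (R(m) = ((m + m)*(0 + 1))/2 = ((2*m)*1)/2 = (2*m)/2 = m)
g(q, F) = F + q (g(q, F) = (q + F) + 0 = (F + q) + 0 = F + q)
(3*(-16))*g(7, -1) = (3*(-16))*(-1 + 7) = -48*6 = -288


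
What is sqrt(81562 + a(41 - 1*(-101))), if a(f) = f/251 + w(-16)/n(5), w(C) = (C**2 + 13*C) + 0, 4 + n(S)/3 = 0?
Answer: 20*sqrt(12845678)/251 ≈ 285.58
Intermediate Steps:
n(S) = -12 (n(S) = -12 + 3*0 = -12 + 0 = -12)
w(C) = C**2 + 13*C
a(f) = -4 + f/251 (a(f) = f/251 - 16*(13 - 16)/(-12) = f*(1/251) - 16*(-3)*(-1/12) = f/251 + 48*(-1/12) = f/251 - 4 = -4 + f/251)
sqrt(81562 + a(41 - 1*(-101))) = sqrt(81562 + (-4 + (41 - 1*(-101))/251)) = sqrt(81562 + (-4 + (41 + 101)/251)) = sqrt(81562 + (-4 + (1/251)*142)) = sqrt(81562 + (-4 + 142/251)) = sqrt(81562 - 862/251) = sqrt(20471200/251) = 20*sqrt(12845678)/251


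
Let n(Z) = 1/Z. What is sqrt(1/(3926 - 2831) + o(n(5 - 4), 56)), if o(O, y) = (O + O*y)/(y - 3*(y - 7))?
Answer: 2*I*sqrt(1552568745)/99645 ≈ 0.79086*I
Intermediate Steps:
n(Z) = 1/Z
o(O, y) = (O + O*y)/(21 - 2*y) (o(O, y) = (O + O*y)/(y - 3*(-7 + y)) = (O + O*y)/(y + (21 - 3*y)) = (O + O*y)/(21 - 2*y))
sqrt(1/(3926 - 2831) + o(n(5 - 4), 56)) = sqrt(1/(3926 - 2831) - (1 + 56)/((5 - 4)*(-21 + 2*56))) = sqrt(1/1095 - 1*57/(1*(-21 + 112))) = sqrt(1/1095 - 1*1*57/91) = sqrt(1/1095 - 1*1*1/91*57) = sqrt(1/1095 - 57/91) = sqrt(-62324/99645) = 2*I*sqrt(1552568745)/99645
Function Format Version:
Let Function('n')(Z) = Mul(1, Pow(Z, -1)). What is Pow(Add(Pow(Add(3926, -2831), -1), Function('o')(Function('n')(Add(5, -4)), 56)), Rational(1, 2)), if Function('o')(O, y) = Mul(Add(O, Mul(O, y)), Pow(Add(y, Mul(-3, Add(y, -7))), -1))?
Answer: Mul(Rational(2, 99645), I, Pow(1552568745, Rational(1, 2))) ≈ Mul(0.79086, I)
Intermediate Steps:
Function('n')(Z) = Pow(Z, -1)
Function('o')(O, y) = Mul(Pow(Add(21, Mul(-2, y)), -1), Add(O, Mul(O, y))) (Function('o')(O, y) = Mul(Add(O, Mul(O, y)), Pow(Add(y, Mul(-3, Add(-7, y))), -1)) = Mul(Add(O, Mul(O, y)), Pow(Add(y, Add(21, Mul(-3, y))), -1)) = Mul(Add(O, Mul(O, y)), Pow(Add(21, Mul(-2, y)), -1)) = Mul(Pow(Add(21, Mul(-2, y)), -1), Add(O, Mul(O, y))))
Pow(Add(Pow(Add(3926, -2831), -1), Function('o')(Function('n')(Add(5, -4)), 56)), Rational(1, 2)) = Pow(Add(Pow(Add(3926, -2831), -1), Mul(-1, Pow(Add(5, -4), -1), Pow(Add(-21, Mul(2, 56)), -1), Add(1, 56))), Rational(1, 2)) = Pow(Add(Pow(1095, -1), Mul(-1, Pow(1, -1), Pow(Add(-21, 112), -1), 57)), Rational(1, 2)) = Pow(Add(Rational(1, 1095), Mul(-1, 1, Pow(91, -1), 57)), Rational(1, 2)) = Pow(Add(Rational(1, 1095), Mul(-1, 1, Rational(1, 91), 57)), Rational(1, 2)) = Pow(Add(Rational(1, 1095), Rational(-57, 91)), Rational(1, 2)) = Pow(Rational(-62324, 99645), Rational(1, 2)) = Mul(Rational(2, 99645), I, Pow(1552568745, Rational(1, 2)))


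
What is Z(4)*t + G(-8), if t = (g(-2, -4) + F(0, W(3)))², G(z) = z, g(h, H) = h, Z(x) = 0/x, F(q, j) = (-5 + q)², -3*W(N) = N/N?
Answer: -8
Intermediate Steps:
W(N) = -⅓ (W(N) = -N/(3*N) = -⅓*1 = -⅓)
Z(x) = 0
t = 529 (t = (-2 + (-5 + 0)²)² = (-2 + (-5)²)² = (-2 + 25)² = 23² = 529)
Z(4)*t + G(-8) = 0*529 - 8 = 0 - 8 = -8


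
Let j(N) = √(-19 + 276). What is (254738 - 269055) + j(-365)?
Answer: -14317 + √257 ≈ -14301.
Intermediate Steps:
j(N) = √257
(254738 - 269055) + j(-365) = (254738 - 269055) + √257 = -14317 + √257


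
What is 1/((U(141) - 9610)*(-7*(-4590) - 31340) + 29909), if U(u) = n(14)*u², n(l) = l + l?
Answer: 1/432205729 ≈ 2.3137e-9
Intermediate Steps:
n(l) = 2*l
U(u) = 28*u² (U(u) = (2*14)*u² = 28*u²)
1/((U(141) - 9610)*(-7*(-4590) - 31340) + 29909) = 1/((28*141² - 9610)*(-7*(-4590) - 31340) + 29909) = 1/((28*19881 - 9610)*(32130 - 31340) + 29909) = 1/((556668 - 9610)*790 + 29909) = 1/(547058*790 + 29909) = 1/(432175820 + 29909) = 1/432205729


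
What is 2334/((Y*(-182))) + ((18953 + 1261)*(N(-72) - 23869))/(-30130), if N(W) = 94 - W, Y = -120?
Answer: 34881076189/2193464 ≈ 15902.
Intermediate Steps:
2334/((Y*(-182))) + ((18953 + 1261)*(N(-72) - 23869))/(-30130) = 2334/((-120*(-182))) + ((18953 + 1261)*((94 - 1*(-72)) - 23869))/(-30130) = 2334/21840 + (20214*((94 + 72) - 23869))*(-1/30130) = 2334*(1/21840) + (20214*(166 - 23869))*(-1/30130) = 389/3640 + (20214*(-23703))*(-1/30130) = 389/3640 - 479132442*(-1/30130) = 389/3640 + 239566221/15065 = 34881076189/2193464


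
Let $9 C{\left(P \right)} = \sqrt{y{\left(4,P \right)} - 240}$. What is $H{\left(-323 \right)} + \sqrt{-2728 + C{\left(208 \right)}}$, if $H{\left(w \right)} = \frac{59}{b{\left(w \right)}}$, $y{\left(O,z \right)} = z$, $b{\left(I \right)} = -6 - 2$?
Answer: $- \frac{59}{8} + \frac{2 \sqrt{-6138 + i \sqrt{2}}}{3} \approx -7.369 + 52.23 i$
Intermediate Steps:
$b{\left(I \right)} = -8$ ($b{\left(I \right)} = -6 - 2 = -8$)
$C{\left(P \right)} = \frac{\sqrt{-240 + P}}{9}$ ($C{\left(P \right)} = \frac{\sqrt{P - 240}}{9} = \frac{\sqrt{-240 + P}}{9}$)
$H{\left(w \right)} = - \frac{59}{8}$ ($H{\left(w \right)} = \frac{59}{-8} = 59 \left(- \frac{1}{8}\right) = - \frac{59}{8}$)
$H{\left(-323 \right)} + \sqrt{-2728 + C{\left(208 \right)}} = - \frac{59}{8} + \sqrt{-2728 + \frac{\sqrt{-240 + 208}}{9}} = - \frac{59}{8} + \sqrt{-2728 + \frac{\sqrt{-32}}{9}} = - \frac{59}{8} + \sqrt{-2728 + \frac{4 i \sqrt{2}}{9}}$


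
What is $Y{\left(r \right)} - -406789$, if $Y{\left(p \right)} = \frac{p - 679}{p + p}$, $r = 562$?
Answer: $\frac{457230719}{1124} \approx 4.0679 \cdot 10^{5}$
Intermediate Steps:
$Y{\left(p \right)} = \frac{-679 + p}{2 p}$
$Y{\left(r \right)} - -406789 = \frac{-679 + 562}{2 \cdot 562} - -406789 = \frac{1}{2} \cdot \frac{1}{562} \left(-117\right) + 406789 = - \frac{117}{1124} + 406789 = \frac{457230719}{1124}$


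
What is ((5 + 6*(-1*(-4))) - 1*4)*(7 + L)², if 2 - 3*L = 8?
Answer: 625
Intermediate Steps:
L = -2 (L = ⅔ - ⅓*8 = ⅔ - 8/3 = -2)
((5 + 6*(-1*(-4))) - 1*4)*(7 + L)² = ((5 + 6*(-1*(-4))) - 1*4)*(7 - 2)² = ((5 + 6*4) - 4)*5² = ((5 + 24) - 4)*25 = (29 - 4)*25 = 25*25 = 625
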